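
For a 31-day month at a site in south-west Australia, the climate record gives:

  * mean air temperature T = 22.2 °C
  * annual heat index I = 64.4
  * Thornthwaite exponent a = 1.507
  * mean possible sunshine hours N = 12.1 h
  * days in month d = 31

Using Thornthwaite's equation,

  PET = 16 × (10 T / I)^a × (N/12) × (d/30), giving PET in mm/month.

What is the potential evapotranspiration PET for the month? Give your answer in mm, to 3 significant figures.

10T/I = 10 × 22.2 / 64.4 = 3.4472
(10T/I)^a = 3.4472^1.507 = 6.4560
Uncorrected PET = 16 × 6.4560 = 103.296 mm
Correction = (N/12)(d/30) = (12.1/12)(31/30) = 1.0419
PET = 103.296 × 1.0419 = 107.624 mm/month

108 mm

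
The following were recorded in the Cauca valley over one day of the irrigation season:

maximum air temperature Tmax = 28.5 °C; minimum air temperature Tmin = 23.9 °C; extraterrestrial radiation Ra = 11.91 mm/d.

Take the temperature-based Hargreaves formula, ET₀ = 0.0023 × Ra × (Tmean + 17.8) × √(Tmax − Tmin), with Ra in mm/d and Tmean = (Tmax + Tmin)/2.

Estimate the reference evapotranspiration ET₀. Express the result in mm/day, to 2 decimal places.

Tmean = (28.5 + 23.9)/2 = 26.20 °C
ET₀ = 0.0023 × 11.91 × (26.20 + 17.8) × √4.6 = 0.0023 × 11.91 × 44.00 × 2.1448 = 2.5851 mm/d

2.59 mm/day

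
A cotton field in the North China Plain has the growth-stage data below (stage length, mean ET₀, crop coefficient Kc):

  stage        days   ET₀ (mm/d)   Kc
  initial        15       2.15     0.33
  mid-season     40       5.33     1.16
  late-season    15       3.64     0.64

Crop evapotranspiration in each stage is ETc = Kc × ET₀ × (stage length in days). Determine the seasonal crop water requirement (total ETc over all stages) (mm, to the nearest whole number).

initial: 0.33 × 2.15 × 15 = 10.64 mm
mid-season: 1.16 × 5.33 × 40 = 247.31 mm
late-season: 0.64 × 3.64 × 15 = 34.94 mm
Seasonal total = 292.89 mm

293 mm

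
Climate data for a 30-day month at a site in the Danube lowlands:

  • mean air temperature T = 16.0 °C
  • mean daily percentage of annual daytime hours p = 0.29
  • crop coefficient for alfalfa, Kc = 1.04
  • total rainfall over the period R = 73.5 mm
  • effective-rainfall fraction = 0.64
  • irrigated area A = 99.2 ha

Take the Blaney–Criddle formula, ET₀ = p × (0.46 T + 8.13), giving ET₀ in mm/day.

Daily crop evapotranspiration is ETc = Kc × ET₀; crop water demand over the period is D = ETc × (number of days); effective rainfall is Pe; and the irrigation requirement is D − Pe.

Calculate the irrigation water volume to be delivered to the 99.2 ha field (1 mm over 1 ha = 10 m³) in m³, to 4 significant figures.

92370 m³

ET₀ = 0.29 × (0.46 × 16.0 + 8.13) = 0.29 × 15.490 = 4.4921 mm/d
ETc = Kc × ET₀ = 1.04 × 4.4921 = 4.6718 mm/d
Crop demand D = ETc × 30 d = 4.6718 × 30 = 140.154 mm
Pe = 0.64 × 73.5 = 47.040 mm
D − Pe = 140.154 − 47.040 = 93.114 mm
Volume = 93.114 mm × 99.2 ha × 10 = 92369.1 m³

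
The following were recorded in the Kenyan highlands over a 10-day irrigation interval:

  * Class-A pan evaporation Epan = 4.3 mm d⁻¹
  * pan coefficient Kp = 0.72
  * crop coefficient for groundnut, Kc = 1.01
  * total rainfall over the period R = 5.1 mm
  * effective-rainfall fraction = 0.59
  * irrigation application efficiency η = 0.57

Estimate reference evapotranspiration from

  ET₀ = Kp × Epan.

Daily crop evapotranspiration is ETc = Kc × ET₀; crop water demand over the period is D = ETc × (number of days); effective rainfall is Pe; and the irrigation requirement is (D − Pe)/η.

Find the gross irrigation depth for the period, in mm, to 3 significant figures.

49.6 mm

ET₀ = 0.72 × 4.3 = 3.0960 mm/d
ETc = Kc × ET₀ = 1.01 × 3.0960 = 3.1270 mm/d
Crop demand D = ETc × 10 d = 3.1270 × 10 = 31.270 mm
Pe = 0.59 × 5.1 = 3.009 mm
D − Pe = 31.270 − 3.009 = 28.261 mm
Gross irrigation = 28.261 / 0.57 = 49.581 mm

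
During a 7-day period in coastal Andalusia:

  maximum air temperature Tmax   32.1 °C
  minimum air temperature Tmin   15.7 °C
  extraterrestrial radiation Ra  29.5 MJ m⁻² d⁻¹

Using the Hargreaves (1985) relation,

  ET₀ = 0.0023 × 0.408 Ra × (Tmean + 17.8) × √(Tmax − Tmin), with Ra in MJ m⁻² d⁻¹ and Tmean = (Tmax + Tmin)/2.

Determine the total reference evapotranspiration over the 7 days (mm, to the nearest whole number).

33 mm

Tmean = (32.1 + 15.7)/2 = 23.90 °C
0.408 Ra = 0.408 × 29.5 = 12.0360 mm/d equivalent
ET₀ = 0.0023 × 12.0360 × (23.90 + 17.8) × √16.4 = 0.0023 × 12.0360 × 41.70 × 4.0497 = 4.6749 mm/d
Over 7 days: 4.6749 × 7 = 32.724 mm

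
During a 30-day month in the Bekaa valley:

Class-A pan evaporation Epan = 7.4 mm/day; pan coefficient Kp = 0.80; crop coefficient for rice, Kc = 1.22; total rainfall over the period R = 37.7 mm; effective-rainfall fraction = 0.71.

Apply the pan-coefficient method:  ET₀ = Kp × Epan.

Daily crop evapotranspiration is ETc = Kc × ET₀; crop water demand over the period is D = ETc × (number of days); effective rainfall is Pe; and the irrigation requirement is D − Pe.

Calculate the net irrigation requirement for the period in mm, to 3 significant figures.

ET₀ = 0.80 × 7.4 = 5.9200 mm/d
ETc = Kc × ET₀ = 1.22 × 5.9200 = 7.2224 mm/d
Crop demand D = ETc × 30 d = 7.2224 × 30 = 216.672 mm
Pe = 0.71 × 37.7 = 26.767 mm
D − Pe = 216.672 − 26.767 = 189.905 mm

190 mm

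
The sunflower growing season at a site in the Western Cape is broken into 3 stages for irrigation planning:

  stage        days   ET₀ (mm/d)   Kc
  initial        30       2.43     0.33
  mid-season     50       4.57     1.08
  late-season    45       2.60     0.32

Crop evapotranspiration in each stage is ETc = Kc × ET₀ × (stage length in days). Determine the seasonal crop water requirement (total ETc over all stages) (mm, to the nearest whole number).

308 mm

initial: 0.33 × 2.43 × 30 = 24.06 mm
mid-season: 1.08 × 4.57 × 50 = 246.78 mm
late-season: 0.32 × 2.60 × 45 = 37.44 mm
Seasonal total = 308.28 mm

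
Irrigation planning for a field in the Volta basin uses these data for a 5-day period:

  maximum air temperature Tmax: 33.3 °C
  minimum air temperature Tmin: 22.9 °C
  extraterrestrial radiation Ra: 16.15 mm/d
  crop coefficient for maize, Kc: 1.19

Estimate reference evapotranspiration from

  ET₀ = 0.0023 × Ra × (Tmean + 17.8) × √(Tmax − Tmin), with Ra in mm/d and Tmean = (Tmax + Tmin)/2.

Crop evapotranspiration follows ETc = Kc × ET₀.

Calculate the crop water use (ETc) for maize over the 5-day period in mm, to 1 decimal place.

Tmean = (33.3 + 22.9)/2 = 28.10 °C
ET₀ = 0.0023 × 16.15 × (28.10 + 17.8) × √10.4 = 0.0023 × 16.15 × 45.90 × 3.2249 = 5.4983 mm/d
ETc = Kc × ET₀ = 1.19 × 5.4983 = 6.5430 mm/d
Over 5 days: 6.5430 × 5 = 32.715 mm

32.7 mm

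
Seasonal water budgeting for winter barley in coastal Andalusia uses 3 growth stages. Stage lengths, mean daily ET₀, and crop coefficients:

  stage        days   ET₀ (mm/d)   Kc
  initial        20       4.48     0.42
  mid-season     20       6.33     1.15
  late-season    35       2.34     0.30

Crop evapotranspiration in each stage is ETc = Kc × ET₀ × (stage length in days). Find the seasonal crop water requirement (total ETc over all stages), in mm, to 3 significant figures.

208 mm

initial: 0.42 × 4.48 × 20 = 37.63 mm
mid-season: 1.15 × 6.33 × 20 = 145.59 mm
late-season: 0.30 × 2.34 × 35 = 24.57 mm
Seasonal total = 207.79 mm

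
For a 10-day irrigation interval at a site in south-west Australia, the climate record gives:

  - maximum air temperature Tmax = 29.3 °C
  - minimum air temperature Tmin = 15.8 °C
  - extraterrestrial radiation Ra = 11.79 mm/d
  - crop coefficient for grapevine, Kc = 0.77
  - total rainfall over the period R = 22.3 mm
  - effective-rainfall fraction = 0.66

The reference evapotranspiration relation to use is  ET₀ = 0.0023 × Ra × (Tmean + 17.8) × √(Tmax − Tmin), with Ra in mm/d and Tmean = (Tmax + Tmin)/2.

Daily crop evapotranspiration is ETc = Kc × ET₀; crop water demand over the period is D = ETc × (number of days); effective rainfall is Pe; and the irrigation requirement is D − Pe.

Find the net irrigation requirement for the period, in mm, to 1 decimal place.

16.2 mm

Tmean = (29.3 + 15.8)/2 = 22.55 °C
ET₀ = 0.0023 × 11.79 × (22.55 + 17.8) × √13.5 = 0.0023 × 11.79 × 40.35 × 3.6742 = 4.0202 mm/d
ETc = Kc × ET₀ = 0.77 × 4.0202 = 3.0956 mm/d
Crop demand D = ETc × 10 d = 3.0956 × 10 = 30.956 mm
Pe = 0.66 × 22.3 = 14.718 mm
D − Pe = 30.956 − 14.718 = 16.238 mm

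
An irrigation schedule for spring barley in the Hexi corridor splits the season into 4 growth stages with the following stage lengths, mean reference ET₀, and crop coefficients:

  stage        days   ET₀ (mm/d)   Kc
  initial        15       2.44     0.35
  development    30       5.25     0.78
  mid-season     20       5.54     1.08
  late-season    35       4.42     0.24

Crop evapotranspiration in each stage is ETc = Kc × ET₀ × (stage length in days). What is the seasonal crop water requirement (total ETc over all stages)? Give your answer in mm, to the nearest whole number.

292 mm

initial: 0.35 × 2.44 × 15 = 12.81 mm
development: 0.78 × 5.25 × 30 = 122.85 mm
mid-season: 1.08 × 5.54 × 20 = 119.66 mm
late-season: 0.24 × 4.42 × 35 = 37.13 mm
Seasonal total = 292.45 mm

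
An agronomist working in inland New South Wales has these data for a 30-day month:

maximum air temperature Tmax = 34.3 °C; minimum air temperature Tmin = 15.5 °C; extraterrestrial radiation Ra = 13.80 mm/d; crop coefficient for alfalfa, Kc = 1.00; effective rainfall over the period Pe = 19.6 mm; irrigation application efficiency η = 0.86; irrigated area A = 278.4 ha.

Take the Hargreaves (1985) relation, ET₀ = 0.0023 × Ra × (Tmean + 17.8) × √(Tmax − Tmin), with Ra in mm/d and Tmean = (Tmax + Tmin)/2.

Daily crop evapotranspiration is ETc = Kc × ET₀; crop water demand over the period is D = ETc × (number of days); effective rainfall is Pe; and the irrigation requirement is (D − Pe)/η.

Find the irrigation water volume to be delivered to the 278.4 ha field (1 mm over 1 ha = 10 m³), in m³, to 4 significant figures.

Tmean = (34.3 + 15.5)/2 = 24.90 °C
ET₀ = 0.0023 × 13.80 × (24.90 + 17.8) × √18.8 = 0.0023 × 13.80 × 42.70 × 4.3359 = 5.8764 mm/d
ETc = Kc × ET₀ = 1.00 × 5.8764 = 5.8764 mm/d
Crop demand D = ETc × 30 d = 5.8764 × 30 = 176.292 mm
D − Pe = 176.292 − 19.6 = 156.692 mm
Gross irrigation = 156.692 / 0.86 = 182.200 mm
Volume = 182.200 mm × 278.4 ha × 10 = 507244.8 m³

507200 m³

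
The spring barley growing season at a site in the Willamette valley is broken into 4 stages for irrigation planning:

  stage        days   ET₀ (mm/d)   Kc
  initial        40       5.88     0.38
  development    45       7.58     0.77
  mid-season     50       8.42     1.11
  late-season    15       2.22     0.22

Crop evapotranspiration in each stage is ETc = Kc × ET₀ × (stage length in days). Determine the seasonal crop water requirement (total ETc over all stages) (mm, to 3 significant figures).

827 mm

initial: 0.38 × 5.88 × 40 = 89.38 mm
development: 0.77 × 7.58 × 45 = 262.65 mm
mid-season: 1.11 × 8.42 × 50 = 467.31 mm
late-season: 0.22 × 2.22 × 15 = 7.33 mm
Seasonal total = 826.67 mm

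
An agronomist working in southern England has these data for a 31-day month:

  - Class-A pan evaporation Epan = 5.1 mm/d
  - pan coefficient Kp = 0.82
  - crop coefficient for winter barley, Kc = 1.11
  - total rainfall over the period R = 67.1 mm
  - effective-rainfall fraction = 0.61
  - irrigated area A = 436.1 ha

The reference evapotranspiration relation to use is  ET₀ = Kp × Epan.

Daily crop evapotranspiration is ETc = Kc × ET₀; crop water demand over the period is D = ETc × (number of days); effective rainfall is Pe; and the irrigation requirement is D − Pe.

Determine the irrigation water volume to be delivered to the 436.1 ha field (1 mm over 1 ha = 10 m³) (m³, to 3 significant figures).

449000 m³

ET₀ = 0.82 × 5.1 = 4.1820 mm/d
ETc = Kc × ET₀ = 1.11 × 4.1820 = 4.6420 mm/d
Crop demand D = ETc × 31 d = 4.6420 × 31 = 143.902 mm
Pe = 0.61 × 67.1 = 40.931 mm
D − Pe = 143.902 − 40.931 = 102.971 mm
Volume = 102.971 mm × 436.1 ha × 10 = 449056.5 m³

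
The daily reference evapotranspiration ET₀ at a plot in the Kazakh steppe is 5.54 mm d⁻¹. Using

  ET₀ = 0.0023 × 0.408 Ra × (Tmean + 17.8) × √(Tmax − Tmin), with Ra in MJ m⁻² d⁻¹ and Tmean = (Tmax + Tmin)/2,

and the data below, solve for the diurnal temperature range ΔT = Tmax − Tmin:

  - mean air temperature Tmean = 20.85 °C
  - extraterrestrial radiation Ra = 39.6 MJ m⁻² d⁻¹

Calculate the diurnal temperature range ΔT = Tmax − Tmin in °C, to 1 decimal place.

14.9 °C

√ΔT = ET₀ / [0.0023 × 0.408 × Ra × (Tmean+17.8)] = 5.54 / (0.0023 × 16.1568 × 38.65) = 3.8572
ΔT = 3.8572² = 14.878 °C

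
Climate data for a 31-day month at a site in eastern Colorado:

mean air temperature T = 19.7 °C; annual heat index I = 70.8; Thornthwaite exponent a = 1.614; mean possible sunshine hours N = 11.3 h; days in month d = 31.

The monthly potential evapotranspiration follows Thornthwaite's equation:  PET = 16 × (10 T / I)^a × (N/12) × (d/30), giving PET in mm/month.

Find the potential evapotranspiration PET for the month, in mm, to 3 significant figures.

81.2 mm

10T/I = 10 × 19.7 / 70.8 = 2.7825
(10T/I)^a = 2.7825^1.614 = 5.2158
Uncorrected PET = 16 × 5.2158 = 83.453 mm
Correction = (N/12)(d/30) = (11.3/12)(31/30) = 0.9731
PET = 83.453 × 0.9731 = 81.208 mm/month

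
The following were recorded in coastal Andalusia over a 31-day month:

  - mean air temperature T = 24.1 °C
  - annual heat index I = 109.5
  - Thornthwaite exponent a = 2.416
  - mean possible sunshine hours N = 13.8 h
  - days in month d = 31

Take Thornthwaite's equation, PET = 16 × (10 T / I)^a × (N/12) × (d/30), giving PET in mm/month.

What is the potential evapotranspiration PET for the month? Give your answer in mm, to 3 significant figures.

10T/I = 10 × 24.1 / 109.5 = 2.2009
(10T/I)^a = 2.2009^2.416 = 6.7255
Uncorrected PET = 16 × 6.7255 = 107.608 mm
Correction = (N/12)(d/30) = (13.8/12)(31/30) = 1.1883
PET = 107.608 × 1.1883 = 127.871 mm/month

128 mm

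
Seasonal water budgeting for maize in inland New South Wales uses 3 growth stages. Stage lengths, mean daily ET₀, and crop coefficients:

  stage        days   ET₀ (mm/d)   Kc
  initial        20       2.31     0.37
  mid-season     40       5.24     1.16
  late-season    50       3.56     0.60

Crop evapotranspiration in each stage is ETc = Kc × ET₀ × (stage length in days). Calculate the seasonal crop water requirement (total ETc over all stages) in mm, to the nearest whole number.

367 mm

initial: 0.37 × 2.31 × 20 = 17.09 mm
mid-season: 1.16 × 5.24 × 40 = 243.14 mm
late-season: 0.60 × 3.56 × 50 = 106.80 mm
Seasonal total = 367.03 mm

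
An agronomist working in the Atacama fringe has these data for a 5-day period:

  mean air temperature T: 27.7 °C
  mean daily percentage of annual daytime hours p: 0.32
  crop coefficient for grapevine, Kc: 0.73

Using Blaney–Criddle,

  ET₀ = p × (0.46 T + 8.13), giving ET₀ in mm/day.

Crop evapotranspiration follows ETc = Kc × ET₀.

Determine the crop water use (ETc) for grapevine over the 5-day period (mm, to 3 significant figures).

24.4 mm

ET₀ = 0.32 × (0.46 × 27.7 + 8.13) = 0.32 × 20.872 = 6.6790 mm/d
ETc = Kc × ET₀ = 0.73 × 6.6790 = 4.8757 mm/d
Over 5 days: 4.8757 × 5 = 24.379 mm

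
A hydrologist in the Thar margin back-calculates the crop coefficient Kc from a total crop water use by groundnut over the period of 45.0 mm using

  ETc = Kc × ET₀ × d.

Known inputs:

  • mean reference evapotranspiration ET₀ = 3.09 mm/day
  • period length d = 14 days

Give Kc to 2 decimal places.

ETc = Kc × ET₀ × d  ⇒  Kc = ETc / (ET₀ × d)
Kc = 45.0 / (3.09 × 14) = 45.0 / 43.26 = 1.0402

1.04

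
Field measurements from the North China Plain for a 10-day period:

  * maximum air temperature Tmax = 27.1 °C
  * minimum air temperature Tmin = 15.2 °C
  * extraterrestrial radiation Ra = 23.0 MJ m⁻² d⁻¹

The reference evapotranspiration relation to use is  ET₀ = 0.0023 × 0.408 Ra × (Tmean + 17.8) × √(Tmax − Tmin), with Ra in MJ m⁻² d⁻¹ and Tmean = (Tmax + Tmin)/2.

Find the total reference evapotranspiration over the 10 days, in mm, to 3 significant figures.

29.0 mm

Tmean = (27.1 + 15.2)/2 = 21.15 °C
0.408 Ra = 0.408 × 23.0 = 9.3840 mm/d equivalent
ET₀ = 0.0023 × 9.3840 × (21.15 + 17.8) × √11.9 = 0.0023 × 9.3840 × 38.95 × 3.4496 = 2.9000 mm/d
Over 10 days: 2.9000 × 10 = 29.000 mm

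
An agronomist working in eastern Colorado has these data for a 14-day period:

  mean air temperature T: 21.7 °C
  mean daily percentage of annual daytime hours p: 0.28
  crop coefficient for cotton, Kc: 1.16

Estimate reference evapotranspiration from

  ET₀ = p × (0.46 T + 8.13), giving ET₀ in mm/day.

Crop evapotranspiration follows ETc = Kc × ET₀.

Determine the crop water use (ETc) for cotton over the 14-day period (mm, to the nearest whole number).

82 mm

ET₀ = 0.28 × (0.46 × 21.7 + 8.13) = 0.28 × 18.112 = 5.0714 mm/d
ETc = Kc × ET₀ = 1.16 × 5.0714 = 5.8828 mm/d
Over 14 days: 5.8828 × 14 = 82.359 mm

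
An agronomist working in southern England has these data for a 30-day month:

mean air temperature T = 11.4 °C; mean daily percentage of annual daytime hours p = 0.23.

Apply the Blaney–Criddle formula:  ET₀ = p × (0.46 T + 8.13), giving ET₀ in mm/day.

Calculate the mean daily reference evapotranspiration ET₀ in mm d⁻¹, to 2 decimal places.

ET₀ = 0.23 × (0.46 × 11.4 + 8.13) = 0.23 × 13.374 = 3.0760 mm/d

3.08 mm d⁻¹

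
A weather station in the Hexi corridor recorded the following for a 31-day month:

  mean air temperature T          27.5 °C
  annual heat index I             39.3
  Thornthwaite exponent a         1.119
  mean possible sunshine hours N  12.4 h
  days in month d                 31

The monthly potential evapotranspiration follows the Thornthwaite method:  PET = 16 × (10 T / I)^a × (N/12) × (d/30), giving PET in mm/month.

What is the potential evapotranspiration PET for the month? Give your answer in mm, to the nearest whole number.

10T/I = 10 × 27.5 / 39.3 = 6.9975
(10T/I)^a = 6.9975^1.119 = 8.8205
Uncorrected PET = 16 × 8.8205 = 141.128 mm
Correction = (N/12)(d/30) = (12.4/12)(31/30) = 1.0678
PET = 141.128 × 1.0678 = 150.696 mm/month

151 mm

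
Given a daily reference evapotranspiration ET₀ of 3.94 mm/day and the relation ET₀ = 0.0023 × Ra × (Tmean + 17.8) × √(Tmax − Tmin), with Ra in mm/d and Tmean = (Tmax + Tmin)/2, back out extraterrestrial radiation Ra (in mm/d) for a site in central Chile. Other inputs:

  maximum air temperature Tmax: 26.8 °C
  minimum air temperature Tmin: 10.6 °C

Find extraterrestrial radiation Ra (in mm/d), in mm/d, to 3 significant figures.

11.7 mm/d

Tmean = 18.70 °C; √ΔT = 4.0249
Ra = ET₀ / [0.0023 × (Tmean+17.8) × √ΔT] = 3.94 / (0.0023 × 36.50 × 4.0249) = 11.661 mm/d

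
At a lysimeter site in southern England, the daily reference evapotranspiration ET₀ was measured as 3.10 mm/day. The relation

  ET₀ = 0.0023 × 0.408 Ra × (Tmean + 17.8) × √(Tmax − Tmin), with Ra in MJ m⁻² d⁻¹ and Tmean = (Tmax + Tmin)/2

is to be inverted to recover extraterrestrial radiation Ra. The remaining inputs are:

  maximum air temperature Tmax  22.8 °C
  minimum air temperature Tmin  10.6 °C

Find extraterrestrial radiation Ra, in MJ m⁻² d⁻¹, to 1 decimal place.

Tmean = (22.8+10.6)/2 = 16.70 °C; ΔT = 12.2
Ra = ET₀ / [0.0023 × 0.408 × (Tmean+17.8) × √ΔT]
   = 3.10 / (0.0023 × 0.408 × 34.50 × 3.4928) = 27.415 MJ m⁻² d⁻¹

27.4 MJ m⁻² d⁻¹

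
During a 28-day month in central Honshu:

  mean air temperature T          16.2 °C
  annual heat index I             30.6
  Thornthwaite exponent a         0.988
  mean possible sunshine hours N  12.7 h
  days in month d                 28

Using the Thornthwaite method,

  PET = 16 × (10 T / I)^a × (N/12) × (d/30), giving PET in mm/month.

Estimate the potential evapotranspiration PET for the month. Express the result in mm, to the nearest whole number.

82 mm

10T/I = 10 × 16.2 / 30.6 = 5.2941
(10T/I)^a = 5.2941^0.988 = 5.1893
Uncorrected PET = 16 × 5.1893 = 83.029 mm
Correction = (N/12)(d/30) = (12.7/12)(28/30) = 0.9878
PET = 83.029 × 0.9878 = 82.016 mm/month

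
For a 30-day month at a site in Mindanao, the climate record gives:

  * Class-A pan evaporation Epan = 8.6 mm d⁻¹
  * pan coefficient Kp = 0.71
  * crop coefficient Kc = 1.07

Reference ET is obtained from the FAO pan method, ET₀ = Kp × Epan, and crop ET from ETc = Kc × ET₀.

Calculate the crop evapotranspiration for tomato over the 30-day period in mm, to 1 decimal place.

ET₀ = 0.71 × 8.6 = 6.1060 mm/d
ETc = Kc × ET₀ = 1.07 × 6.1060 = 6.5334 mm/d
Over 30 days: 6.5334 × 30 = 196.002 mm

196.0 mm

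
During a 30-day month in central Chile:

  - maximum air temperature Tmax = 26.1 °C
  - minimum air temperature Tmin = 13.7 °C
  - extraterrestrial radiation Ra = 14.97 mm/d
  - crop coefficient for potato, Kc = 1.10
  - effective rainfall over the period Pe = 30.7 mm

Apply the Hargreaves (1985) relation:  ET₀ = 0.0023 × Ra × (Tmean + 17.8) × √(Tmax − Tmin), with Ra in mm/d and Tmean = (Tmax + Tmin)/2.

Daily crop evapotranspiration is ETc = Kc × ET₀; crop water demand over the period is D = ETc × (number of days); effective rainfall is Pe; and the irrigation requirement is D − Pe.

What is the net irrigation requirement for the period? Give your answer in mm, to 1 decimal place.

Tmean = (26.1 + 13.7)/2 = 19.90 °C
ET₀ = 0.0023 × 14.97 × (19.90 + 17.8) × √12.4 = 0.0023 × 14.97 × 37.70 × 3.5214 = 4.5709 mm/d
ETc = Kc × ET₀ = 1.10 × 4.5709 = 5.0280 mm/d
Crop demand D = ETc × 30 d = 5.0280 × 30 = 150.840 mm
D − Pe = 150.840 − 30.7 = 120.140 mm

120.1 mm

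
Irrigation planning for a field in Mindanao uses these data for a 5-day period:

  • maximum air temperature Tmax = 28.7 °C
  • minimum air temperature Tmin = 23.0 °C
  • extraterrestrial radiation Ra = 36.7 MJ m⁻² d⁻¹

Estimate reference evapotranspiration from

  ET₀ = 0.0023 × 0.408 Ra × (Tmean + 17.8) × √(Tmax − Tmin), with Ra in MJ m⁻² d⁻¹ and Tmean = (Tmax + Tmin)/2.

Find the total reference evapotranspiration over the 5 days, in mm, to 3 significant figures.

17.9 mm

Tmean = (28.7 + 23.0)/2 = 25.85 °C
0.408 Ra = 0.408 × 36.7 = 14.9736 mm/d equivalent
ET₀ = 0.0023 × 14.9736 × (25.85 + 17.8) × √5.7 = 0.0023 × 14.9736 × 43.65 × 2.3875 = 3.5891 mm/d
Over 5 days: 3.5891 × 5 = 17.946 mm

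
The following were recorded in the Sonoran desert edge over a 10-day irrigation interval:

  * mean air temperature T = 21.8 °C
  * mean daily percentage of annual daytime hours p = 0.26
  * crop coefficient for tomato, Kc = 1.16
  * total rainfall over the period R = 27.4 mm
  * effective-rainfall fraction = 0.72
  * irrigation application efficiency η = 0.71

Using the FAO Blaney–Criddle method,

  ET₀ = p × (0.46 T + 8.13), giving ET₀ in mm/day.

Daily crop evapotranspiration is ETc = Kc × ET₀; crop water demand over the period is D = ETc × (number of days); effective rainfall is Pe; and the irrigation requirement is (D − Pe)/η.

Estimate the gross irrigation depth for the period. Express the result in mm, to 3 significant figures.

ET₀ = 0.26 × (0.46 × 21.8 + 8.13) = 0.26 × 18.158 = 4.7211 mm/d
ETc = Kc × ET₀ = 1.16 × 4.7211 = 5.4765 mm/d
Crop demand D = ETc × 10 d = 5.4765 × 10 = 54.765 mm
Pe = 0.72 × 27.4 = 19.728 mm
D − Pe = 54.765 − 19.728 = 35.037 mm
Gross irrigation = 35.037 / 0.71 = 49.348 mm

49.3 mm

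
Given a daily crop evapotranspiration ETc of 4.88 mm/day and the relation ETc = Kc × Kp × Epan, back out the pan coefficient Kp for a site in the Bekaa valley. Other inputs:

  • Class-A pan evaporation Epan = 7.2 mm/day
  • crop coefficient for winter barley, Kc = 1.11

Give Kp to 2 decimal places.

ETc = Kc × Kp × Epan  ⇒  Kp = ETc / (Kc × Epan)
Kp = 4.88 / (1.11 × 7.2) = 4.88 / 7.992 = 0.6106

0.61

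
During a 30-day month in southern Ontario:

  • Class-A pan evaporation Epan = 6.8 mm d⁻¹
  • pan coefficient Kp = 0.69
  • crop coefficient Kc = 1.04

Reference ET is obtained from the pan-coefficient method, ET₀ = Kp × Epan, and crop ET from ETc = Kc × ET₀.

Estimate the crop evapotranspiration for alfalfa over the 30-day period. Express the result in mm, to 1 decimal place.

ET₀ = 0.69 × 6.8 = 4.6920 mm/d
ETc = Kc × ET₀ = 1.04 × 4.6920 = 4.8797 mm/d
Over 30 days: 4.8797 × 30 = 146.391 mm

146.4 mm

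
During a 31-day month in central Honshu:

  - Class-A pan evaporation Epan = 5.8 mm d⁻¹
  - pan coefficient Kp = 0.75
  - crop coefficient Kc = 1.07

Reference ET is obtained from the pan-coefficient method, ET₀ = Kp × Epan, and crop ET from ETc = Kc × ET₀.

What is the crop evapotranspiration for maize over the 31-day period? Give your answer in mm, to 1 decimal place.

144.3 mm

ET₀ = 0.75 × 5.8 = 4.3500 mm/d
ETc = Kc × ET₀ = 1.07 × 4.3500 = 4.6545 mm/d
Over 31 days: 4.6545 × 31 = 144.290 mm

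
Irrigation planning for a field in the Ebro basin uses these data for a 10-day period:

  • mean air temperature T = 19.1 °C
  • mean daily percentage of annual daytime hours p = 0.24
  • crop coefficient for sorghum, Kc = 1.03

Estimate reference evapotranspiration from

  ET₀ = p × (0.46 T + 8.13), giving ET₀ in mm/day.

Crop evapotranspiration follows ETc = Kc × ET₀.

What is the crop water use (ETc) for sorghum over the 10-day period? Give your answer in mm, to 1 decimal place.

41.8 mm

ET₀ = 0.24 × (0.46 × 19.1 + 8.13) = 0.24 × 16.916 = 4.0598 mm/d
ETc = Kc × ET₀ = 1.03 × 4.0598 = 4.1816 mm/d
Over 10 days: 4.1816 × 10 = 41.816 mm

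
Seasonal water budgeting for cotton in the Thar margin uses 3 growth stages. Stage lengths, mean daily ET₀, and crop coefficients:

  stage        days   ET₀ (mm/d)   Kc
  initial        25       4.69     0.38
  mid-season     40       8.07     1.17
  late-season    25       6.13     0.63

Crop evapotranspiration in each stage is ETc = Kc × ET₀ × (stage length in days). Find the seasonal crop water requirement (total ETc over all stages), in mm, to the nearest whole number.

initial: 0.38 × 4.69 × 25 = 44.56 mm
mid-season: 1.17 × 8.07 × 40 = 377.68 mm
late-season: 0.63 × 6.13 × 25 = 96.55 mm
Seasonal total = 518.79 mm

519 mm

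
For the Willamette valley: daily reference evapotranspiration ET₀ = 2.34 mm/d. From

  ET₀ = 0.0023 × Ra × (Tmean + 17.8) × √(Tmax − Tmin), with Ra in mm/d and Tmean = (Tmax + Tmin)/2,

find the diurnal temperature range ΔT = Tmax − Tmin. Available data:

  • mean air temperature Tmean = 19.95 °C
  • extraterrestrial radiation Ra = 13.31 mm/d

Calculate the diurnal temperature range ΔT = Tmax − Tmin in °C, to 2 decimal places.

4.10 °C

√ΔT = ET₀ / [0.0023 × Ra × (Tmean+17.8)] = 2.34 / (0.0023 × 13.31 × 37.75) = 2.0249
ΔT = 2.0249² = 4.100 °C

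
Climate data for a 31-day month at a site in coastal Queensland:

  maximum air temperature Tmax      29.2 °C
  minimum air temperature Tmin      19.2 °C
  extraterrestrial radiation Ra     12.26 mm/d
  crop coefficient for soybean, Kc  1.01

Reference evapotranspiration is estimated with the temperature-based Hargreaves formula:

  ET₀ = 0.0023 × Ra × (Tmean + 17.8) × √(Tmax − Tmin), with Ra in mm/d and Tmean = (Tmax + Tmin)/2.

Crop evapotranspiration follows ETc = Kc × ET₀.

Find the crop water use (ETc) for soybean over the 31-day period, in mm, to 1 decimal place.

117.3 mm

Tmean = (29.2 + 19.2)/2 = 24.20 °C
ET₀ = 0.0023 × 12.26 × (24.20 + 17.8) × √10.0 = 0.0023 × 12.26 × 42.00 × 3.1623 = 3.7452 mm/d
ETc = Kc × ET₀ = 1.01 × 3.7452 = 3.7827 mm/d
Over 31 days: 3.7827 × 31 = 117.264 mm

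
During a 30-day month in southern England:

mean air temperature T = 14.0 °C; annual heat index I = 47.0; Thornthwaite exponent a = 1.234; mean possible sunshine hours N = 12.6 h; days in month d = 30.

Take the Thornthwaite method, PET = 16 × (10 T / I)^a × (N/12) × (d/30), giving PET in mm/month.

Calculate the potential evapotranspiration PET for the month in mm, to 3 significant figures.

10T/I = 10 × 14.0 / 47.0 = 2.9787
(10T/I)^a = 2.9787^1.234 = 3.8455
Uncorrected PET = 16 × 3.8455 = 61.528 mm
Correction = (N/12)(d/30) = (12.6/12)(30/30) = 1.0500
PET = 61.528 × 1.0500 = 64.604 mm/month

64.6 mm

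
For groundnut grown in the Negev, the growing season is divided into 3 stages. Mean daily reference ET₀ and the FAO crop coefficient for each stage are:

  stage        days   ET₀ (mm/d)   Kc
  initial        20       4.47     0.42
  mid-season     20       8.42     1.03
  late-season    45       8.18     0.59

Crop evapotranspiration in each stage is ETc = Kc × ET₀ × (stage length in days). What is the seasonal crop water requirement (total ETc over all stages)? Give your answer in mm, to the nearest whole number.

initial: 0.42 × 4.47 × 20 = 37.55 mm
mid-season: 1.03 × 8.42 × 20 = 173.45 mm
late-season: 0.59 × 8.18 × 45 = 217.18 mm
Seasonal total = 428.18 mm

428 mm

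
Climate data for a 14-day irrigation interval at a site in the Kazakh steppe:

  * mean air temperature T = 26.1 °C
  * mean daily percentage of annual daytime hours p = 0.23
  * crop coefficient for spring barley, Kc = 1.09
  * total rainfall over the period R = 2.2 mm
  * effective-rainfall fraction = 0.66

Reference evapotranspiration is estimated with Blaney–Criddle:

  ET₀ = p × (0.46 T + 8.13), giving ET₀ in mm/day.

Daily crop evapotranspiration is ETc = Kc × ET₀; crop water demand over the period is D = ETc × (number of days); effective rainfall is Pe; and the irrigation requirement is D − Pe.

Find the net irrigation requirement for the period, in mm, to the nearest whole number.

69 mm

ET₀ = 0.23 × (0.46 × 26.1 + 8.13) = 0.23 × 20.136 = 4.6313 mm/d
ETc = Kc × ET₀ = 1.09 × 4.6313 = 5.0481 mm/d
Crop demand D = ETc × 14 d = 5.0481 × 14 = 70.673 mm
Pe = 0.66 × 2.2 = 1.452 mm
D − Pe = 70.673 − 1.452 = 69.221 mm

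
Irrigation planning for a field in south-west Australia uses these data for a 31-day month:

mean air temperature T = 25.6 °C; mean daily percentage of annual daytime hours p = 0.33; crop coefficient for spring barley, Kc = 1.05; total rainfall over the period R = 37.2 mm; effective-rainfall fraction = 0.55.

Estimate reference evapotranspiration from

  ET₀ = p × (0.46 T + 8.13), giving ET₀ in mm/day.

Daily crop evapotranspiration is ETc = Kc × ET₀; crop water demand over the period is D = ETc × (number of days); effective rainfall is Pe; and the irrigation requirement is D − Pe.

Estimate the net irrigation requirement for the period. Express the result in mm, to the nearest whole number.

193 mm

ET₀ = 0.33 × (0.46 × 25.6 + 8.13) = 0.33 × 19.906 = 6.5690 mm/d
ETc = Kc × ET₀ = 1.05 × 6.5690 = 6.8975 mm/d
Crop demand D = ETc × 31 d = 6.8975 × 31 = 213.823 mm
Pe = 0.55 × 37.2 = 20.460 mm
D − Pe = 213.823 − 20.460 = 193.363 mm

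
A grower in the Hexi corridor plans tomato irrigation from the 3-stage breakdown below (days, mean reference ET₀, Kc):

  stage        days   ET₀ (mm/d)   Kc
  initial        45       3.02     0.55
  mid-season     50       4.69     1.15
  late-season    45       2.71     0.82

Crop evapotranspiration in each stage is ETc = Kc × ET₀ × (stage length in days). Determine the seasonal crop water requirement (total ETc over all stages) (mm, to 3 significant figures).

444 mm

initial: 0.55 × 3.02 × 45 = 74.75 mm
mid-season: 1.15 × 4.69 × 50 = 269.68 mm
late-season: 0.82 × 2.71 × 45 = 100.00 mm
Seasonal total = 444.43 mm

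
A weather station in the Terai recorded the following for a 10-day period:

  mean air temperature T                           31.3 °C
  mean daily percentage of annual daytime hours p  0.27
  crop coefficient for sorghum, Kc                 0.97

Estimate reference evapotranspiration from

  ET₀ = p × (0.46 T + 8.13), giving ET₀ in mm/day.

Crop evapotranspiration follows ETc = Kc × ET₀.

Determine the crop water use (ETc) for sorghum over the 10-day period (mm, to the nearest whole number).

ET₀ = 0.27 × (0.46 × 31.3 + 8.13) = 0.27 × 22.528 = 6.0826 mm/d
ETc = Kc × ET₀ = 0.97 × 6.0826 = 5.9001 mm/d
Over 10 days: 5.9001 × 10 = 59.001 mm

59 mm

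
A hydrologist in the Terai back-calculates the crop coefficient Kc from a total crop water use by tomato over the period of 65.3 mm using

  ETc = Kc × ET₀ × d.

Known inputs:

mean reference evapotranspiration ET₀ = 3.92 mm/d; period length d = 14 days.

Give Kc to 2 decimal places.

ETc = Kc × ET₀ × d  ⇒  Kc = ETc / (ET₀ × d)
Kc = 65.3 / (3.92 × 14) = 65.3 / 54.88 = 1.1899

1.19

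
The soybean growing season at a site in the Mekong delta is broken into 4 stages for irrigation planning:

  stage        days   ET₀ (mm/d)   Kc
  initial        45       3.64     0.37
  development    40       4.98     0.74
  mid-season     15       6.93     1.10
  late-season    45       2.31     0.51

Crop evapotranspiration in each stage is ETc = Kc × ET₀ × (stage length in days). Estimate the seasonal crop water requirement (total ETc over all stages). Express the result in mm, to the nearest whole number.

375 mm

initial: 0.37 × 3.64 × 45 = 60.61 mm
development: 0.74 × 4.98 × 40 = 147.41 mm
mid-season: 1.10 × 6.93 × 15 = 114.35 mm
late-season: 0.51 × 2.31 × 45 = 53.01 mm
Seasonal total = 375.38 mm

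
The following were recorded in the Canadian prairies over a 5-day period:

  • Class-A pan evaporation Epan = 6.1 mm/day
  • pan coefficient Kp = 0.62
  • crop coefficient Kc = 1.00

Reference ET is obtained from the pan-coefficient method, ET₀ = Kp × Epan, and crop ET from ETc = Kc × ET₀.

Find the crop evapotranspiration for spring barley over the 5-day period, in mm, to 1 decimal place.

18.9 mm

ET₀ = 0.62 × 6.1 = 3.7820 mm/d
ETc = Kc × ET₀ = 1.00 × 3.7820 = 3.7820 mm/d
Over 5 days: 3.7820 × 5 = 18.910 mm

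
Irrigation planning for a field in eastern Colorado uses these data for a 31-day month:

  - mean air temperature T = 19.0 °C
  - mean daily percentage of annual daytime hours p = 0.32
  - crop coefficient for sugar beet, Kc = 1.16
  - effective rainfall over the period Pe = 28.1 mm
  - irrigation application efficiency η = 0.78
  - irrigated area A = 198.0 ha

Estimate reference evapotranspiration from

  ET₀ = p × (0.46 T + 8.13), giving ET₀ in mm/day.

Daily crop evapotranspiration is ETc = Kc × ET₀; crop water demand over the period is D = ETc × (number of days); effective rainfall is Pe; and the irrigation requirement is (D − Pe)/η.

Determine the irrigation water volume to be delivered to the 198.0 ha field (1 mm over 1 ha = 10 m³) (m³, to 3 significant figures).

ET₀ = 0.32 × (0.46 × 19.0 + 8.13) = 0.32 × 16.870 = 5.3984 mm/d
ETc = Kc × ET₀ = 1.16 × 5.3984 = 6.2621 mm/d
Crop demand D = ETc × 31 d = 6.2621 × 31 = 194.125 mm
D − Pe = 194.125 − 28.1 = 166.025 mm
Gross irrigation = 166.025 / 0.78 = 212.853 mm
Volume = 212.853 mm × 198.0 ha × 10 = 421448.9 m³

421000 m³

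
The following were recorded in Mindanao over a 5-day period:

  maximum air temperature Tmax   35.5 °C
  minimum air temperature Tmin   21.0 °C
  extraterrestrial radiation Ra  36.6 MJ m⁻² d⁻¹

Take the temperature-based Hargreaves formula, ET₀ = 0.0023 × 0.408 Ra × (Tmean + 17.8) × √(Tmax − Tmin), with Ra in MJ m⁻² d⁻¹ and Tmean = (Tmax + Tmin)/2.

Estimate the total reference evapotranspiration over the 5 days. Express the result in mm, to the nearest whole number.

Tmean = (35.5 + 21.0)/2 = 28.25 °C
0.408 Ra = 0.408 × 36.6 = 14.9328 mm/d equivalent
ET₀ = 0.0023 × 14.9328 × (28.25 + 17.8) × √14.5 = 0.0023 × 14.9328 × 46.05 × 3.8079 = 6.0226 mm/d
Over 5 days: 6.0226 × 5 = 30.113 mm

30 mm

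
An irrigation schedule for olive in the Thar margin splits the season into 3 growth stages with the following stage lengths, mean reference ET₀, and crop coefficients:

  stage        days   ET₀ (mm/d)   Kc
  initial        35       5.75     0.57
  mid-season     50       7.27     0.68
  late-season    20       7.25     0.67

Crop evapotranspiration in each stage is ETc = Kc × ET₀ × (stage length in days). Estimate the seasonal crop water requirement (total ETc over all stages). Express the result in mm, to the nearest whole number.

initial: 0.57 × 5.75 × 35 = 114.71 mm
mid-season: 0.68 × 7.27 × 50 = 247.18 mm
late-season: 0.67 × 7.25 × 20 = 97.15 mm
Seasonal total = 459.04 mm

459 mm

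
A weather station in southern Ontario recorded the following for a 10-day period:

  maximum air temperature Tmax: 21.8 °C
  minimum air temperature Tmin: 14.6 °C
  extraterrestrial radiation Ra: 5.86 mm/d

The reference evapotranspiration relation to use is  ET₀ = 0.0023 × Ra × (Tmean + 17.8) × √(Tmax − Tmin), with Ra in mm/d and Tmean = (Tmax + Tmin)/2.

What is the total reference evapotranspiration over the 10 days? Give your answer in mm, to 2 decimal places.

13.02 mm

Tmean = (21.8 + 14.6)/2 = 18.20 °C
ET₀ = 0.0023 × 5.86 × (18.20 + 17.8) × √7.2 = 0.0023 × 5.86 × 36.00 × 2.6833 = 1.3020 mm/d
Over 10 days: 1.3020 × 10 = 13.020 mm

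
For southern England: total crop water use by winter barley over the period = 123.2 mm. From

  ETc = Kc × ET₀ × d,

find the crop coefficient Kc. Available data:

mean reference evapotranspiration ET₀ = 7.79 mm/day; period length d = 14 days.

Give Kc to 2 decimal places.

ETc = Kc × ET₀ × d  ⇒  Kc = ETc / (ET₀ × d)
Kc = 123.2 / (7.79 × 14) = 123.2 / 109.06 = 1.1297

1.13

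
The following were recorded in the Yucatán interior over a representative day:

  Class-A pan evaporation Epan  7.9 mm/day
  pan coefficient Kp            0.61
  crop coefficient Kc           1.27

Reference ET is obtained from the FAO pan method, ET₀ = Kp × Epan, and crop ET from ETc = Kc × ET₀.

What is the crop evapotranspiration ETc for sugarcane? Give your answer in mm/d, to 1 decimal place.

ET₀ = 0.61 × 7.9 = 4.8190 mm/d
ETc = Kc × ET₀ = 1.27 × 4.8190 = 6.1201 mm/d

6.1 mm/d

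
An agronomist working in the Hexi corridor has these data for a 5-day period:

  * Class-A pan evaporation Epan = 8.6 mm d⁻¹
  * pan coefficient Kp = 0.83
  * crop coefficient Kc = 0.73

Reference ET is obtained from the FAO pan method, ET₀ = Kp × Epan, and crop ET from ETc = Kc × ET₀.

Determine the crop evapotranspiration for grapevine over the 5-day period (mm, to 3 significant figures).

26.1 mm

ET₀ = 0.83 × 8.6 = 7.1380 mm/d
ETc = Kc × ET₀ = 0.73 × 7.1380 = 5.2107 mm/d
Over 5 days: 5.2107 × 5 = 26.054 mm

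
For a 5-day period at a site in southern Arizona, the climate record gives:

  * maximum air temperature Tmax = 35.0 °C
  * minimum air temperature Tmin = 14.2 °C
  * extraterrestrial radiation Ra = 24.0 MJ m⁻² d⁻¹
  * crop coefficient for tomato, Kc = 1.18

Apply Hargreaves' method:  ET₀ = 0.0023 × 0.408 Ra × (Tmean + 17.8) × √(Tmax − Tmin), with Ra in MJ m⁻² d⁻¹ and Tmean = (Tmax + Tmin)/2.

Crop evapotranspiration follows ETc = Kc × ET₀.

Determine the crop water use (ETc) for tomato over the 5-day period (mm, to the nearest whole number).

26 mm

Tmean = (35.0 + 14.2)/2 = 24.60 °C
0.408 Ra = 0.408 × 24.0 = 9.7920 mm/d equivalent
ET₀ = 0.0023 × 9.7920 × (24.60 + 17.8) × √20.8 = 0.0023 × 9.7920 × 42.40 × 4.5607 = 4.3551 mm/d
ETc = Kc × ET₀ = 1.18 × 4.3551 = 5.1390 mm/d
Over 5 days: 5.1390 × 5 = 25.695 mm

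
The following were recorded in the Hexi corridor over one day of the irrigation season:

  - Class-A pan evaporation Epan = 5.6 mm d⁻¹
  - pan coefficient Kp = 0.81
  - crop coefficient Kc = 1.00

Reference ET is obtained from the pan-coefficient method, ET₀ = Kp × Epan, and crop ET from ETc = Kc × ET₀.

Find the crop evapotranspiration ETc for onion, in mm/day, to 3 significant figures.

ET₀ = 0.81 × 5.6 = 4.5360 mm/d
ETc = Kc × ET₀ = 1.00 × 4.5360 = 4.5360 mm/d

4.54 mm/day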